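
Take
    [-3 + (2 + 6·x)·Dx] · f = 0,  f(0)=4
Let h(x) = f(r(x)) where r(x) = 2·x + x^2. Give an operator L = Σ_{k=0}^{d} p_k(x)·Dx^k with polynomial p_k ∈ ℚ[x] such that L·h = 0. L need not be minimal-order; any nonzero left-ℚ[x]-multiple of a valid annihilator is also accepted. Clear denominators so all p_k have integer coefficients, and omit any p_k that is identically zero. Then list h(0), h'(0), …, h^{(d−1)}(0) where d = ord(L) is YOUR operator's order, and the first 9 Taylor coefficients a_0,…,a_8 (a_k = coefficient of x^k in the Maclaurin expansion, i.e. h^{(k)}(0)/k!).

f: a_k = 4, 6, -9/2, 27/4, -405/32, 1701/64, -15309/256, 72171/512, -2814669/8192, …
h₀=f(r): pull back L_f along r ⇒ L₀.
L = (-3 - 3·x) + (1 + 6·x + 3·x^2)·Dx  (order 1).
h: a_k = 4, 12, -12, 36, -126, 486, -1998, 8586, -76221/2, …
ICs: h(0) = 4.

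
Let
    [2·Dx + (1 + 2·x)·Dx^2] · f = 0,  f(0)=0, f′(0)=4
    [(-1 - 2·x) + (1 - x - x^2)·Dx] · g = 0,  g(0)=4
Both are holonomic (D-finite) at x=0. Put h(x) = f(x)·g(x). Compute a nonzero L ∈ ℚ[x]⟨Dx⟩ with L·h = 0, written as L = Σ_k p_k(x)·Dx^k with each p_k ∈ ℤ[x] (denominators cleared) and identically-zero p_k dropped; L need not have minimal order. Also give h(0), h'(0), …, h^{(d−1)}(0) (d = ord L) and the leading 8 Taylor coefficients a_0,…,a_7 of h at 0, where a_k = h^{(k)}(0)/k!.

f: a_k = 0, 4, -4, 16/3, -8, 64/5, -64/3, 256/7, …
g: a_k = 4, 4, 8, 12, 20, 32, 52, 84, …
f·g: L₀ = L_f ⊗_s L_g, ord ≤ 2·1.
L = (4 + 8·x) + (10·x + 10·x^2)·Dx + (-1 - x + 3·x^2 + 2·x^3)·Dx^2  (order 2).
h: a_k = 0, 16, 0, 112/3, 16/3, 1408/15, 208/15, 26672/105, …
ICs: h(0) = 0, h′(0) = 16.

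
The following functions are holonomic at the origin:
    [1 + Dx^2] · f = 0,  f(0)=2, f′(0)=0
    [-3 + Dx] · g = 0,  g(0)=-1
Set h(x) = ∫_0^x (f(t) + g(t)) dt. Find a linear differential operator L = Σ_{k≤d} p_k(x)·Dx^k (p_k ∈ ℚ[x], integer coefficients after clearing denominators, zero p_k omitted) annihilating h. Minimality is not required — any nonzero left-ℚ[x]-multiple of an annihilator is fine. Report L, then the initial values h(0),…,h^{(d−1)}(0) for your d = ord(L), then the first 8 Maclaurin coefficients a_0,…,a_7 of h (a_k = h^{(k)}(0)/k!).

L = -3·Dx + Dx^2 - 3·Dx^3 + Dx^4  (order 4).
h: a_k = 0, 1, -3/2, -11/6, -9/8, -79/120, -27/80, -731/5040, …
ICs: h(0) = 0, h′(0) = 1, h′′(0) = -3, h′′′(0) = -11.

f: a_k = 2, 0, -1, 0, 1/12, 0, -1/360, 0, …
g: a_k = -1, -3, -9/2, -9/2, -27/8, -81/40, -81/80, -243/560, …
f+g: L₀ = lclm(L_f,L_g), ord ≤ 2+1.
∫: right-multiply L₀ by Dx.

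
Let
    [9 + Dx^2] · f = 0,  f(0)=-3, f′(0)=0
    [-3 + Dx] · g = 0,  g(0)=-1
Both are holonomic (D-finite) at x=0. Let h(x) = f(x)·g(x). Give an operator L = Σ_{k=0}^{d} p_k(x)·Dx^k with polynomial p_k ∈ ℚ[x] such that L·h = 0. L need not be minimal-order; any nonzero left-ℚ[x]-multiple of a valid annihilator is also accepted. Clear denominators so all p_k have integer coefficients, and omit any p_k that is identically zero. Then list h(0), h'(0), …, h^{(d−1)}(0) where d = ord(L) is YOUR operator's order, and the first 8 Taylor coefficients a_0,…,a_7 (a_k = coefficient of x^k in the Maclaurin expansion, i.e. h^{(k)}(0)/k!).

f: a_k = -3, 0, 27/2, 0, -81/8, 0, 243/80, 0, …
g: a_k = -1, -3, -9/2, -9/2, -27/8, -81/40, -81/80, -243/560, …
L₀ := L_f ⊗_s L_g (sym. prod.), ord ≤ 2.
L = 18 - 6·Dx + Dx^2  (order 2).
h: a_k = 3, 9, 0, -27, -81/2, -243/10, 0, 729/70, …
ICs: h(0) = 3, h′(0) = 9.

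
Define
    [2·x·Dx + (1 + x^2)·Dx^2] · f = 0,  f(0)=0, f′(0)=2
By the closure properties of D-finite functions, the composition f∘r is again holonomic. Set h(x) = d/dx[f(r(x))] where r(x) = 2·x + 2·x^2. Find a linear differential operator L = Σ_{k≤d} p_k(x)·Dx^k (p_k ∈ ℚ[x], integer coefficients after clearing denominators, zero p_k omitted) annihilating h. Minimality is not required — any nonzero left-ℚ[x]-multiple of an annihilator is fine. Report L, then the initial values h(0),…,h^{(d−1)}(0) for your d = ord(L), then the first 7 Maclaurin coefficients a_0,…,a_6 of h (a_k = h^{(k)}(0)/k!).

L = (-2 + 8·x + 32·x^2 + 48·x^3 + 24·x^4) + (1 + 2·x + 4·x^2 + 16·x^3 + 20·x^4 + 8·x^5)·Dx  (order 1).
h: a_k = 4, 8, -16, -64, -16, 352, 640, …
ICs: h(0) = 4.

f: a_k = 0, 2, 0, -2/3, 0, 2/5, 0, …
Substitute x→r, Dx→(1/r')Dx; clear ⇒ L₀.
h=h₀': d/dx-closure on L₀ ⇒ L.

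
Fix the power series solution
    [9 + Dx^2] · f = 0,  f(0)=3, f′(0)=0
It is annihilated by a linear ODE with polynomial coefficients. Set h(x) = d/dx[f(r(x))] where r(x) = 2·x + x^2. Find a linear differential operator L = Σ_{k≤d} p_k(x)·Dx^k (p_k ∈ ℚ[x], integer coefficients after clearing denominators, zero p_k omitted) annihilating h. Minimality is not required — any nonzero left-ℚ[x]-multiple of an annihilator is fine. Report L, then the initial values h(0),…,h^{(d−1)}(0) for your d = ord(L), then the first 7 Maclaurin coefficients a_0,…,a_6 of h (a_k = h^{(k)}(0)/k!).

f: a_k = 3, 0, -27/2, 0, 81/8, 0, -243/80, …
Substitute x→r, Dx→(1/r')Dx; clear ⇒ L₀.
Derive L from L₀ (diff closure).
L = (39 + 144·x + 216·x^2 + 144·x^3 + 36·x^4) + (-3 - 3·x)·Dx + (1 + 2·x + x^2)·Dx^2  (order 2).
h: a_k = 0, -108, -162, 594, 1620, 1458/5, -17577/5, …
ICs: h(0) = 0, h′(0) = -108.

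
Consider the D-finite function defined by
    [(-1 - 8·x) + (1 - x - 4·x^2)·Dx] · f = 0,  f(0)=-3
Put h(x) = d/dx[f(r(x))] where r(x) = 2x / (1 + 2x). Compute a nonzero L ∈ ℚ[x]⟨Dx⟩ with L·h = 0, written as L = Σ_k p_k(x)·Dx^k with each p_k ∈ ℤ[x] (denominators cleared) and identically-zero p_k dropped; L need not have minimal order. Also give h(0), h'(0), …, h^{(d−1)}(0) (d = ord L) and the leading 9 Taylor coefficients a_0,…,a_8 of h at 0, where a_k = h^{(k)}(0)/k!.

f: a_k = -3, -3, -15, -27, -87, -195, -543, -1323, -3495, …
L₀ from L_f via x↦r, Dx↦r'^{-1}Dx.
h₀' ⇒ L via d/dx closure of L₀.
L = (16 + 96·x + 960·x^2 + 1152·x^3) + (-1 - 22·x - 60·x^2 + 248·x^3 + 576·x^4)·Dx  (order 1).
h: a_k = -6, -96, 0, -3072, 7680, -92160, 387072, -2850816, 14376960, …
ICs: h(0) = -6.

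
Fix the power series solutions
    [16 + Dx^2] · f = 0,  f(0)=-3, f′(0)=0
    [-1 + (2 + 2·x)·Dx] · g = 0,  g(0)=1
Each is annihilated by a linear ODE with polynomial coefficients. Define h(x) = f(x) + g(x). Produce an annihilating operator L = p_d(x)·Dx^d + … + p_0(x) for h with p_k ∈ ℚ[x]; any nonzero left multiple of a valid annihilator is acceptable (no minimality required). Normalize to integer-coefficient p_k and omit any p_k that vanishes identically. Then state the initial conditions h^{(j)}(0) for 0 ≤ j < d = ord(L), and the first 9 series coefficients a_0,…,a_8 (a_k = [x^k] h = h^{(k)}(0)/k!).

L = (-1072 - 2048·x - 1024·x^2) + (2016 + 6112·x + 6144·x^2 + 2048·x^3)·Dx + (-67 - 128·x - 64·x^2)·Dx^2 + (126 + 382·x + 384·x^2 + 128·x^3)·Dx^3  (order 3).
h: a_k = -2, 1/2, 191/8, 1/16, -4101/128, 7/256, 261829/15360, 33/2048, -16822261/3440640, …
ICs: h(0) = -2, h′(0) = 1/2, h′′(0) = 191/4.

f: a_k = -3, 0, 24, 0, -32, 0, 256/15, 0, -512/105, …
g: a_k = 1, 1/2, -1/8, 1/16, -5/128, 7/256, -21/1024, 33/2048, -429/32768, …
h₀=f+g: left-lcm gives L₀, ord ≤ 3.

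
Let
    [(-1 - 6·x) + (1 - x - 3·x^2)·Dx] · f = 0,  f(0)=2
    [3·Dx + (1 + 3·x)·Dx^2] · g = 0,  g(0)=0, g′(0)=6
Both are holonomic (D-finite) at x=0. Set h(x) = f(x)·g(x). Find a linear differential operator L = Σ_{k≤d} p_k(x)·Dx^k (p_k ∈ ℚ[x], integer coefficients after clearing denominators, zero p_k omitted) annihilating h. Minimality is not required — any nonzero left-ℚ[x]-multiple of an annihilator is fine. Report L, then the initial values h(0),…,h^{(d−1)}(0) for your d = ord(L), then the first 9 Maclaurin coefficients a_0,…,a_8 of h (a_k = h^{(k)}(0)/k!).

f: a_k = 2, 2, 8, 14, 38, 80, 194, 434, 1016, …
g: a_k = 0, 6, -9, 18, -81/2, 486/5, -243, 4374/7, -6561/4, …
L₀ := L_f ⊗_s L_g (sym. prod.), ord ≤ 2.
L = (9 + 36·x) + (-1 + 21·x + 45·x^2)·Dx + (-1 - 2·x + 6·x^2 + 9·x^3)·Dx^2  (order 2).
h: a_k = 0, 12, -6, 66, -33, 1797/5, -1128/5, 73581/35, -129849/70, …
ICs: h(0) = 0, h′(0) = 12.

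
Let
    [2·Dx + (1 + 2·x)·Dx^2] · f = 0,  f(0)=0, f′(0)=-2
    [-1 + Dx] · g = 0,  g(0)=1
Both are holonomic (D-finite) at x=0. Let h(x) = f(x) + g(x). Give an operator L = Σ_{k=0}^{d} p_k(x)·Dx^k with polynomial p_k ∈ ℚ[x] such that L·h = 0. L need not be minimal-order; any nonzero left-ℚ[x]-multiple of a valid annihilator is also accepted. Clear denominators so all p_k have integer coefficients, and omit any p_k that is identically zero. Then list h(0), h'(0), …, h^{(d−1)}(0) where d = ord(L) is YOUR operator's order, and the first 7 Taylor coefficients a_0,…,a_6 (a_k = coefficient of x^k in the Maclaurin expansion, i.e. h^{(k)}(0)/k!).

L = (-10 - 4·x)·Dx + (7 - 4·x - 4·x^2)·Dx^2 + (3 + 8·x + 4·x^2)·Dx^3  (order 3).
h: a_k = 1, -1, 5/2, -5/2, 97/24, -767/120, 7681/720, …
ICs: h(0) = 1, h′(0) = -1, h′′(0) = 5.

f: a_k = 0, -2, 2, -8/3, 4, -32/5, 32/3, …
g: a_k = 1, 1, 1/2, 1/6, 1/24, 1/120, 1/720, …
f+g: L₀ = lclm(L_f,L_g), ord ≤ 2+1.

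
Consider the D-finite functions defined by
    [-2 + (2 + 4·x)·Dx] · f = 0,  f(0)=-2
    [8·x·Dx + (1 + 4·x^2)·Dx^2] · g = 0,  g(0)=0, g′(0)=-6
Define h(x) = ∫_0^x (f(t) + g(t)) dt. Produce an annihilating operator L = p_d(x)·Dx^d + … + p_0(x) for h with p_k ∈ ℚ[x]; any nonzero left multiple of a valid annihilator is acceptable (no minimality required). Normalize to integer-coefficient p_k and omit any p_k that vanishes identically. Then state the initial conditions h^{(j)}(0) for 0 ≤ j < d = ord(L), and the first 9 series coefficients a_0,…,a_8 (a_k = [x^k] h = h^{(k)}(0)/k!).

f: a_k = -2, -2, 1, -1, 5/4, -7/4, 21/8, -33/8, 429/64, …
g: a_k = 0, -6, 0, 8, 0, -96/5, 0, 384/7, 0, …
f+g: L₀ = lclm(L_f,L_g), ord ≤ 1+2.
Integrate: L := L₀·Dx.
L = (-8 - 40·x + 96·x^2 + 96·x^3)·Dx^2 + (-11 - 32·x + 40·x^2 + 384·x^3 + 336·x^4)·Dx^3 + (-1 + 6·x + 24·x^2 + 48·x^3 + 112·x^4 + 96·x^5)·Dx^4  (order 4).
h: a_k = 0, -2, -4, 1/3, 7/4, 1/4, -419/120, 3/8, 2841/448, …
ICs: h(0) = 0, h′(0) = -2, h′′(0) = -8, h′′′(0) = 2.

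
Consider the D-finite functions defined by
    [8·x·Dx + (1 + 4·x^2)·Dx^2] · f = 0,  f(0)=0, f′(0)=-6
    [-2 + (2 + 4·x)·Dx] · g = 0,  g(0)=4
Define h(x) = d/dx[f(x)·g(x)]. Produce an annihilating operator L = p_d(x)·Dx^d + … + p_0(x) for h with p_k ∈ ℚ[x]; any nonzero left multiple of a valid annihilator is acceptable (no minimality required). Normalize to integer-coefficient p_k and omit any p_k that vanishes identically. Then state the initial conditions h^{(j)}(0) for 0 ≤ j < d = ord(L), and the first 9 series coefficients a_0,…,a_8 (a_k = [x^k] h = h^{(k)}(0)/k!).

f: a_k = 0, -6, 0, 8, 0, -96/5, 0, 384/7, 0, …
g: a_k = 4, 4, -2, 2, -5/2, 7/2, -21/4, 33/4, -429/32, …
Sym-product of L_f,L_g gives L₀ (≤ ord 2).
h₀' ⇒ L via d/dx closure of L₀.
L = (5 + 80·x + 8·x^2 - 192·x^3 - 48·x^4) + (14 + 84·x + 144·x^2 - 224·x^3 - 672·x^4 - 192·x^5)·Dx + (3 + 4·x - 12·x^2 - 32·x^3 - 112·x^4 - 192·x^5 - 64·x^6)·Dx^2  (order 2).
h: a_k = -24, -48, 132, 80, -389, -2454/5, 18853/10, 44668/35, -711591/112, …
ICs: h(0) = -24, h′(0) = -48.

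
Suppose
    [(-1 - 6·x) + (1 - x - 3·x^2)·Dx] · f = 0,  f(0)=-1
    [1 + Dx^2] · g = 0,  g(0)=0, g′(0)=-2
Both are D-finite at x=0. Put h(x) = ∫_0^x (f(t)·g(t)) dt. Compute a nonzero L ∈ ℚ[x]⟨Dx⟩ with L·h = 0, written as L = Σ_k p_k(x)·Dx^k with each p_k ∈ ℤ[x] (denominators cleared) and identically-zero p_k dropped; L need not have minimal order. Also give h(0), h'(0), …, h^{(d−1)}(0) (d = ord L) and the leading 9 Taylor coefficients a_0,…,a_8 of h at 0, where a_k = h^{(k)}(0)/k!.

f: a_k = -1, -1, -4, -7, -19, -40, -97, -217, -508, …
g: a_k = 0, -2, 0, 1/3, 0, -1/60, 0, 1/2520, 0, …
Sym-product of L_f,L_g gives L₀ (≤ ord 2).
h=∫₀ˣh₀: take L = L₀·Dx.
L = (5 + x + 3·x^2)·Dx + (2 + 12·x)·Dx^2 + (-1 + x + 3·x^2)·Dx^3  (order 3).
h: a_k = 0, 0, 1, 2/3, 23/12, 41/15, 2201/360, 4661/420, 473087/20160, …
ICs: h(0) = 0, h′(0) = 0, h′′(0) = 2.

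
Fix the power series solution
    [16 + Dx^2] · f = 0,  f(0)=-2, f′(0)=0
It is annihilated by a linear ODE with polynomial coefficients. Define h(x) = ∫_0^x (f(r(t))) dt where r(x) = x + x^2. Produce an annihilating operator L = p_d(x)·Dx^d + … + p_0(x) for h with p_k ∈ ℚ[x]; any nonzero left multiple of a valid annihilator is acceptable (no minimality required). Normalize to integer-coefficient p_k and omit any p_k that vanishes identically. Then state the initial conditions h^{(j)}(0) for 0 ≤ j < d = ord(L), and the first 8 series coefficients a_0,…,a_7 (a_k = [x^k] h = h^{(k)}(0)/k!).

f: a_k = -2, 0, 16, 0, -64/3, 0, 512/45, 0, …
Substitute x→r, Dx→(1/r')Dx; clear ⇒ L₀.
∫: right-multiply L₀ by Dx.
L = (16 + 96·x + 192·x^2 + 128·x^3)·Dx - 2·Dx^2 + (1 + 2·x)·Dx^3  (order 3).
h: a_k = 0, -2, 0, 16/3, 8, -16/15, -128/9, -5248/315, …
ICs: h(0) = 0, h′(0) = -2, h′′(0) = 0.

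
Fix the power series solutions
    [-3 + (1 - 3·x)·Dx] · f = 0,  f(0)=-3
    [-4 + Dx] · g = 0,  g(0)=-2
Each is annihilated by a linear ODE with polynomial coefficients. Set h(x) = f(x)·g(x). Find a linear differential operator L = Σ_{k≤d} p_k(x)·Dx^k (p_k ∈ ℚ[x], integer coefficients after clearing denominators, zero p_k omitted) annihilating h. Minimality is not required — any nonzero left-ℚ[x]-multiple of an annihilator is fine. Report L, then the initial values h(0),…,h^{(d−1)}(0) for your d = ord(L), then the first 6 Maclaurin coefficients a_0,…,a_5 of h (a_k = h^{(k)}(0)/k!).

f: a_k = -3, -9, -27, -81, -243, -729, …
g: a_k = -2, -8, -16, -64/3, -64/3, -256/15, …
f·g: L₀ = L_f ⊗_s L_g, ord ≤ 1·1.
L = (7 - 12·x) + (-1 + 3·x)·Dx  (order 1).
h: a_k = 6, 42, 174, 586, 1822, 27586/5, …
ICs: h(0) = 6.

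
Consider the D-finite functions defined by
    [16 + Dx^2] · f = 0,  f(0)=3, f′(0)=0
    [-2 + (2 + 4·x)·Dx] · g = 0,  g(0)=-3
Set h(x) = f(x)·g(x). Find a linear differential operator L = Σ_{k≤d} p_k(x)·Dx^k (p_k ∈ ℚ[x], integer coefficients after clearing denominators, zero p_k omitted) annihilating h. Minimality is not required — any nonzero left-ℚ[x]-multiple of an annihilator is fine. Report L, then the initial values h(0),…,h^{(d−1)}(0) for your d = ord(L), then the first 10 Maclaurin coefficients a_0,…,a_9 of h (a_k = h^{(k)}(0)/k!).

f: a_k = 3, 0, -24, 0, 32, 0, -256/15, 0, 512/105, 0, …
g: a_k = -3, -3, 3/2, -3/2, 15/8, -21/8, 63/16, -99/16, 1287/128, -2145/128, …
Sym-product of L_f,L_g gives L₀ (≤ ord 2).
L = (19 + 64·x + 64·x^2) + (-2 - 4·x)·Dx + (1 + 4·x + 4·x^2)·Dx^2  (order 2).
h: a_k = -9, -9, 153/2, 135/2, -1011/8, -543/8, 5281/80, 3811/80, -199649/4480, 112887/4480, …
ICs: h(0) = -9, h′(0) = -9.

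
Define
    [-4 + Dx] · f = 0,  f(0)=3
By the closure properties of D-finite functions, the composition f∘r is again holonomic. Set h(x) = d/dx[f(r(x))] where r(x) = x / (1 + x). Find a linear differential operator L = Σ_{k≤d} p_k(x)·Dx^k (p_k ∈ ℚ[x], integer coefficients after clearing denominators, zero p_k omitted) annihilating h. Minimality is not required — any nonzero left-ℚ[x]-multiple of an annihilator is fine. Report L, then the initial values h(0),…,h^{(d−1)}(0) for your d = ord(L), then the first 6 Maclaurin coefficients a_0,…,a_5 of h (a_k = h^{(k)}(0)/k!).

f: a_k = 3, 12, 24, 32, 32, 128/5, …
Substitute x→r, Dx→(1/r')Dx; clear ⇒ L₀.
Derive L from L₀ (diff closure).
L = (2 - 2·x) + (-1 - 2·x - x^2)·Dx  (order 1).
h: a_k = 12, 24, -12, -16, 28, -88/5, …
ICs: h(0) = 12.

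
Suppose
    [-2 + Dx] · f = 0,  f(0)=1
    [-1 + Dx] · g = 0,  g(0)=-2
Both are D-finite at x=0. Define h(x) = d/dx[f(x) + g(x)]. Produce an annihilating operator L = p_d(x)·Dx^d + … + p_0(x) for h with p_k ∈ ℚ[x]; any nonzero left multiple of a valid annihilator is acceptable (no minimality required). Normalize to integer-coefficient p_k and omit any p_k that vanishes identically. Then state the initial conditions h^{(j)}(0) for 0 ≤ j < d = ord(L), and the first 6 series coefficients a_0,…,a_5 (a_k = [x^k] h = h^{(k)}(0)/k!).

f: a_k = 1, 2, 2, 4/3, 2/3, 4/15, …
g: a_k = -2, -2, -1, -1/3, -1/12, -1/60, …
h₀=f+g: left-lcm gives L₀, ord ≤ 2.
Differentiate: ansatz ord ≤ ord L₀ ⇒ L.
L = 2 - 3·Dx + Dx^2  (order 2).
h: a_k = 0, 2, 3, 7/3, 5/4, 31/60, …
ICs: h(0) = 0, h′(0) = 2.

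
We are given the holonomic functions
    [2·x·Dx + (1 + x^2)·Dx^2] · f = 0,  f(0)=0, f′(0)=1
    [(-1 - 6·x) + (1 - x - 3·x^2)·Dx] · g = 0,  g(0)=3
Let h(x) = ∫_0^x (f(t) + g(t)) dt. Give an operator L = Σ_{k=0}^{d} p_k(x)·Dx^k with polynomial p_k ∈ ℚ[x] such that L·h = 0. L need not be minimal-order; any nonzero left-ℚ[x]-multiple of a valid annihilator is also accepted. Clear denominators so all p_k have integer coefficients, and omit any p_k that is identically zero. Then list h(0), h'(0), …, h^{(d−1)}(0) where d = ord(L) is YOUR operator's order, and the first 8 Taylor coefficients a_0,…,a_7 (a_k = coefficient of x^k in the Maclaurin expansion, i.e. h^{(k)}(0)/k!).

f: a_k = 0, 1, 0, -1/3, 0, 1/5, 0, -1/7, …
g: a_k = 3, 3, 12, 21, 57, 120, 291, 651, …
L₀ := lclm(L_f,L_g); ord L₀ ≤ 2+1.
h=∫₀ˣh₀: take L = L₀·Dx.
L = (8 - 32·x - 300·x^2 - 504·x^3 - 1134·x^4 - 162·x^6)·Dx^2 + (-22 - 148·x - 184·x^2 - 576·x^3 - 441·x^4 - 918·x^5 - 27·x^6 - 162·x^7)·Dx^3 + (4 + 6·x + 18·x^2 - 60·x^3 - 85·x^4 - 75·x^5 - 126·x^6 - 9·x^7 - 27·x^8)·Dx^4  (order 4).
h: a_k = 0, 3, 2, 4, 31/6, 57/5, 601/30, 291/7, …
ICs: h(0) = 0, h′(0) = 3, h′′(0) = 4, h′′′(0) = 24.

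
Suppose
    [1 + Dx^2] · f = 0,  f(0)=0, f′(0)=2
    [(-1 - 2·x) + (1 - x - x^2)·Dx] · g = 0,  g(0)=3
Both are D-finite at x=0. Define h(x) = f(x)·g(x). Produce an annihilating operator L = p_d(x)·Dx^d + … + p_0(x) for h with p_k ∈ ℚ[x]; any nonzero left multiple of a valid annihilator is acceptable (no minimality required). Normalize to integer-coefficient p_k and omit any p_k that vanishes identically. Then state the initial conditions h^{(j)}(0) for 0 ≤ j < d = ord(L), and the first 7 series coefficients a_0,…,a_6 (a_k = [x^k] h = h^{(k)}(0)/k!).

f: a_k = 0, 2, 0, -1/3, 0, 1/60, 0, …
g: a_k = 3, 3, 6, 9, 15, 24, 39, …
Product ⇒ symmetric product L₀, ord ≤ 2.
L = (1 + x + x^2) + (2 + 4·x)·Dx + (-1 + x + x^2)·Dx^2  (order 2).
h: a_k = 0, 6, 6, 11, 17, 561/20, 901/20, …
ICs: h(0) = 0, h′(0) = 6.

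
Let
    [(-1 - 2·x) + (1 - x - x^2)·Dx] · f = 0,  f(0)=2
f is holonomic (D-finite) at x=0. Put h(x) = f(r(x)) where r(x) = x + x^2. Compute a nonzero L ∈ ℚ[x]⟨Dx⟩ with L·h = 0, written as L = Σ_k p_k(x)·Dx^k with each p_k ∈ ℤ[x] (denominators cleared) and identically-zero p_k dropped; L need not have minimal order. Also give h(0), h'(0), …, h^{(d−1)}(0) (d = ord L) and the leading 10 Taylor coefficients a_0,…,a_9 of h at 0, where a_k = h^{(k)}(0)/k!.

L = (1 + 4·x + 6·x^2 + 4·x^3) + (-1 + x + 2·x^2 + 2·x^3 + x^4)·Dx  (order 1).
h: a_k = 2, 2, 6, 14, 32, 74, 172, 398, 922, 2136, …
ICs: h(0) = 2.

f: a_k = 2, 2, 4, 6, 10, 16, 26, 42, 68, 110, …
Change of var in L_f (x↦r) gives L₀.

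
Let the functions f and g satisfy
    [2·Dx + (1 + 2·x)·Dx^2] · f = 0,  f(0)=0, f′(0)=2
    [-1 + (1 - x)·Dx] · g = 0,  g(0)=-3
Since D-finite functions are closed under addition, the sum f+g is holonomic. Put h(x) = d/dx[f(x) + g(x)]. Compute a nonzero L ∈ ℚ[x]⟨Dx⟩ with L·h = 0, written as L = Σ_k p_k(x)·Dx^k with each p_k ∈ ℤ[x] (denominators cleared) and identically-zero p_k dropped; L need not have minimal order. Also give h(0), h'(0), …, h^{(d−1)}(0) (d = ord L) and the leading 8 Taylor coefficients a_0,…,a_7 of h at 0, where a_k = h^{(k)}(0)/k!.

f: a_k = 0, 2, -2, 8/3, -4, 32/5, -32/3, 128/7, …
g: a_k = -3, -3, -3, -3, -3, -3, -3, -3, …
Sum ⇒ L₀ = lclm(L_f,L_g) in ℚ(x)⟨Dx⟩.
h=h₀': d/dx-closure on L₀ ⇒ L.
L = (-14 - 4·x) + (1 - 20·x - 8·x^2)·Dx + (2 + 3·x - 3·x^2 - 2·x^3)·Dx^2  (order 2).
h: a_k = -1, -10, -1, -28, 17, -82, 107, -280, …
ICs: h(0) = -1, h′(0) = -10.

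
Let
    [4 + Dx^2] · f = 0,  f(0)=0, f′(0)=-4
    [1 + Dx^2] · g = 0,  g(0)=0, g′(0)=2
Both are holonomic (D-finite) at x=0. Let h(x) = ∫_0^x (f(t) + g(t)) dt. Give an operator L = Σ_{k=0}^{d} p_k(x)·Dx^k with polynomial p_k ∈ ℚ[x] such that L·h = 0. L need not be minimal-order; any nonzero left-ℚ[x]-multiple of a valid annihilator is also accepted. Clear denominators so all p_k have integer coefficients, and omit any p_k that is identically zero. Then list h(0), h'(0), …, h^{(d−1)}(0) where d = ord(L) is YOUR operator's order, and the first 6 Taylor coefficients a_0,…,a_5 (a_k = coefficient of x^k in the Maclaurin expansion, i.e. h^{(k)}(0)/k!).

L = 4·Dx + 5·Dx^3 + Dx^5  (order 5).
h: a_k = 0, 0, -1, 0, 7/12, 0, …
ICs: h(0) = 0, h′(0) = 0, h′′(0) = -2, h′′′(0) = 0, h′′′′(0) = 14.

f: a_k = 0, -4, 0, 8/3, 0, -8/15, …
g: a_k = 0, 2, 0, -1/3, 0, 1/60, …
h₀=f+g: left-lcm gives L₀, ord ≤ 4.
∫: right-multiply L₀ by Dx.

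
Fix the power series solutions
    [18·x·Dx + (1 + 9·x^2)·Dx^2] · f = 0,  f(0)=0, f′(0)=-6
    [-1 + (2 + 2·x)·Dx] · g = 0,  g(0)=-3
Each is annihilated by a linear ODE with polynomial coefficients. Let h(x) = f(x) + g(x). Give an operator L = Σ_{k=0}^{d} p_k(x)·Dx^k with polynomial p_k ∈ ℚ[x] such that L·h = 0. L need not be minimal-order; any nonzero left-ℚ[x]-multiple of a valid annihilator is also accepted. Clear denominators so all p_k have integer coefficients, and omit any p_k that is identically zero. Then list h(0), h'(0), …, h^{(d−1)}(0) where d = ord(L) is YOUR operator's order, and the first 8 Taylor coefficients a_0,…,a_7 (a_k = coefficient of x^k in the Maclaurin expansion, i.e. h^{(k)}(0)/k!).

L = (-36 - 90·x + 972·x^2 + 486·x^3)·Dx + (-75 - 144·x + 1818·x^2 + 3888·x^3 + 1701·x^4)·Dx^2 + (-2 + 70·x + 108·x^2 + 684·x^3 + 1134·x^4 + 486·x^5)·Dx^3  (order 3).
h: a_k = -3, -15/2, 3/8, 285/16, 15/128, -124521/1280, 63/1024, 8957259/14336, …
ICs: h(0) = -3, h′(0) = -15/2, h′′(0) = 3/4.

f: a_k = 0, -6, 0, 18, 0, -486/5, 0, 4374/7, …
g: a_k = -3, -3/2, 3/8, -3/16, 15/128, -21/256, 63/1024, -99/2048, …
L₀ := lclm(L_f,L_g); ord L₀ ≤ 2+1.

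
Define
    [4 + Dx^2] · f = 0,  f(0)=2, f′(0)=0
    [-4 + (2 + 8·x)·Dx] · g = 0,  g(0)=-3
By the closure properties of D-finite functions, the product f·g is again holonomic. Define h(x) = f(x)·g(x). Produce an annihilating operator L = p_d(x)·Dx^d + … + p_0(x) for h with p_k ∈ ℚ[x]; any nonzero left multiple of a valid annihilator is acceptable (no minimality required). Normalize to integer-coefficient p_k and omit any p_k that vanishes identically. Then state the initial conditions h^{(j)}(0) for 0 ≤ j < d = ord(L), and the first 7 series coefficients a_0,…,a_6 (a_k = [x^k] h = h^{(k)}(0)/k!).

L = (16 + 32·x + 64·x^2) + (-4 - 16·x)·Dx + (1 + 8·x + 16·x^2)·Dx^2  (order 2).
h: a_k = -6, -12, 24, 0, 32, -128, 5888/15, …
ICs: h(0) = -6, h′(0) = -12.

f: a_k = 2, 0, -4, 0, 4/3, 0, -8/45, …
g: a_k = -3, -6, 6, -12, 30, -84, 252, …
Sym-product of L_f,L_g gives L₀ (≤ ord 2).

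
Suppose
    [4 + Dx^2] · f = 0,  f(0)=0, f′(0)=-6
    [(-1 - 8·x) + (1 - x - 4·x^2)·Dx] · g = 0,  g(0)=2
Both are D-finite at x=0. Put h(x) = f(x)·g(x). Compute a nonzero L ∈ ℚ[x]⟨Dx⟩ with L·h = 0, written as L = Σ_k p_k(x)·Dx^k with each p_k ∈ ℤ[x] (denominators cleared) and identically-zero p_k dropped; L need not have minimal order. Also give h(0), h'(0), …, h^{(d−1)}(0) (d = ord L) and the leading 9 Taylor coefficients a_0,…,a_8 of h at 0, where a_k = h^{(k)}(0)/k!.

f: a_k = 0, -6, 0, 4, 0, -4/5, 0, 8/105, 0, …
g: a_k = 2, 2, 10, 18, 58, 130, 362, 882, 2330, …
f·g: L₀ = L_f ⊗_s L_g, ord ≤ 2·1.
L = (4 + 4·x + 16·x^2) + (2 + 16·x)·Dx + (-1 + x + 4·x^2)·Dx^2  (order 2).
h: a_k = 0, -12, -12, -52, -100, -1548/5, -3548/5, -204524/105, -502556/105, …
ICs: h(0) = 0, h′(0) = -12.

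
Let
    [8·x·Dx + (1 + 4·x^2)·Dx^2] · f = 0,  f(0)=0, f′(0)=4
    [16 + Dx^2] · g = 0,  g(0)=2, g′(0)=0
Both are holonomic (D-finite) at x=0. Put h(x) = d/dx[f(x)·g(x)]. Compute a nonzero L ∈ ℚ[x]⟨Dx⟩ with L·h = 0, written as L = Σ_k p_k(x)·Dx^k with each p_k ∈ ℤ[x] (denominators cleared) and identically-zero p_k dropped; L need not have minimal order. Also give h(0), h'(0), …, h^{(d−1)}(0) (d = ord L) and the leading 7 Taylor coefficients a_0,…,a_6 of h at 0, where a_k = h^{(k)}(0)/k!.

L = (4096 + 58368·x^2 + 354304·x^4 + 983040·x^6 + 1867776·x^8 + 2621440·x^10 + 2097152·x^12) + (1984·x + 30208·x^3 + 158720·x^5 + 409600·x^7 + 655360·x^9 + 524288·x^11)·Dx + (336 + 5216·x^2 + 34560·x^4 + 114176·x^6 + 249856·x^8 + 360448·x^10 + 262144·x^12)·Dx^2 + (124·x + 1888·x^3 + 9920·x^5 + 25600·x^7 + 40960·x^9 + 32768·x^11)·Dx^3 + (5 + 98·x^2 + 776·x^4 + 3296·x^6 + 8320·x^8 + 12288·x^10 + 8192·x^12)·Dx^4  (order 4).
h: a_k = 8, 0, -224, 0, 2944/3, 0, -137728/45, …
ICs: h(0) = 8, h′(0) = 0, h′′(0) = -448, h′′′(0) = 0.

f: a_k = 0, 4, 0, -16/3, 0, 64/5, 0, …
g: a_k = 2, 0, -16, 0, 64/3, 0, -512/45, …
L₀ := L_f ⊗_s L_g (sym. prod.), ord ≤ 4.
Derive L from L₀ (diff closure).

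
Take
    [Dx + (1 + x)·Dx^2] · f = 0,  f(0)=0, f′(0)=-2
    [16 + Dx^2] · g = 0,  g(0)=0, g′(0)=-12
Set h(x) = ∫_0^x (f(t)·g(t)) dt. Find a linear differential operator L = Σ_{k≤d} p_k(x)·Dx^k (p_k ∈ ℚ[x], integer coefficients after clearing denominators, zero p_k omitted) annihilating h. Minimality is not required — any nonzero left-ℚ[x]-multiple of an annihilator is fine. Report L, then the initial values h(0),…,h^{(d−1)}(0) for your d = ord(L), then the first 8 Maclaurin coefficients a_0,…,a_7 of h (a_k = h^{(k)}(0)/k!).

f: a_k = 0, -2, 1, -2/3, 1/2, -2/5, 1/3, -2/7, …
g: a_k = 0, -12, 0, 32, 0, -128/5, 0, 1024/105, …
L₀ := L_f ⊗_s L_g (sym. prod.), ord ≤ 4.
Integrate: L := L₀·Dx.
L = (15072 + 62976·x + 97024·x^2 + 65536·x^3 + 16384·x^4)·Dx + (1984 + 6080·x + 6144·x^2 + 2048·x^3)·Dx^2 + (1950 + 8000·x + 12192·x^2 + 8192·x^3 + 2048·x^4)·Dx^3 + (124 + 380·x + 384·x^2 + 128·x^3)·Dx^4 + (63 + 254·x + 383·x^2 + 256·x^3 + 64·x^4)·Dx^5  (order 5).
h: a_k = 0, 0, 0, 8, -3, -56/5, 13/3, 104/21, …
ICs: h(0) = 0, h′(0) = 0, h′′(0) = 0, h′′′(0) = 48, h′′′′(0) = -72.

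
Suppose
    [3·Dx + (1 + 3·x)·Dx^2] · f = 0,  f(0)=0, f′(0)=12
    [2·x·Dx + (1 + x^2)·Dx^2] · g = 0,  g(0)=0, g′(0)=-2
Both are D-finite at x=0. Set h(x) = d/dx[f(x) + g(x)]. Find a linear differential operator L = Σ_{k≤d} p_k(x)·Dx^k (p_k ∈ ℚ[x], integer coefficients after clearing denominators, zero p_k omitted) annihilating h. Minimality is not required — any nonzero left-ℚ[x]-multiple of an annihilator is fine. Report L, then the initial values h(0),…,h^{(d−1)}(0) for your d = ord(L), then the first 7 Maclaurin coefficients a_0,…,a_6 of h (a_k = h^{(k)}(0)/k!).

L = (-6 - 54·x + 18·x^2 + 18·x^3) + (-20 - 12·x - 48·x^2 + 36·x^3 + 36·x^4)·Dx + (-3 - 7·x + 6·x^2 + 2·x^3 + 9·x^4 + 9·x^5)·Dx^2  (order 2).
h: a_k = 10, -36, 110, -324, 970, -2916, 8750, …
ICs: h(0) = 10, h′(0) = -36.

f: a_k = 0, 12, -18, 36, -81, 972/5, -486, …
g: a_k = 0, -2, 0, 2/3, 0, -2/5, 0, …
h₀=f+g: left-lcm gives L₀, ord ≤ 4.
Differentiate: ansatz ord ≤ ord L₀ ⇒ L.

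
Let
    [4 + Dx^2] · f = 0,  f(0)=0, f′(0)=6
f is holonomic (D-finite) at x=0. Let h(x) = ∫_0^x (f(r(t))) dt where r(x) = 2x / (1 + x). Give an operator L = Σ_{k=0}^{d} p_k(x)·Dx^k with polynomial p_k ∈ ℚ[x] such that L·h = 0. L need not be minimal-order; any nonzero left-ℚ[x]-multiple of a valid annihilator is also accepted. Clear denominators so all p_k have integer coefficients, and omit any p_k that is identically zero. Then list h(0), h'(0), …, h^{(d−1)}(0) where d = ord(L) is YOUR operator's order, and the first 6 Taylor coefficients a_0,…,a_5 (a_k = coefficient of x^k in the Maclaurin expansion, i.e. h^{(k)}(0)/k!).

L = 16·Dx + (2 + 6·x + 6·x^2 + 2·x^3)·Dx^2 + (1 + 4·x + 6·x^2 + 4·x^3 + x^4)·Dx^3  (order 3).
h: a_k = 0, 0, 6, -4, -5, 84/5, …
ICs: h(0) = 0, h′(0) = 0, h′′(0) = 12.

f: a_k = 0, 6, 0, -4, 0, 4/5, …
f∘r: x↦r, Dx↦Dx/r' in L_f ⇒ L₀.
h=∫₀ˣh₀: take L = L₀·Dx.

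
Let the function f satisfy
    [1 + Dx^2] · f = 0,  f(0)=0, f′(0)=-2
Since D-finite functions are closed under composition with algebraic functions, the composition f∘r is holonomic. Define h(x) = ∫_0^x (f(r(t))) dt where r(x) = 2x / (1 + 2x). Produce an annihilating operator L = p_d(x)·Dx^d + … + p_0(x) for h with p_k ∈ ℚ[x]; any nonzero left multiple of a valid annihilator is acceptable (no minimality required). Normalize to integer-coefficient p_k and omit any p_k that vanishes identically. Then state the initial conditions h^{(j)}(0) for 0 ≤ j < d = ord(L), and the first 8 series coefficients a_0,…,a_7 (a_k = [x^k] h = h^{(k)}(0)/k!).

f: a_k = 0, -2, 0, 1/3, 0, -1/60, 0, 1/2520, …
Change of var in L_f (x↦r) gives L₀.
h=∫h₀ ⇒ L = L₀·Dx.
L = 4·Dx + (4 + 24·x + 48·x^2 + 32·x^3)·Dx^2 + (1 + 8·x + 24·x^2 + 32·x^3 + 16·x^4)·Dx^3  (order 3).
h: a_k = 0, 0, -2, 8/3, -10/3, 16/5, -4/45, -80/7, …
ICs: h(0) = 0, h′(0) = 0, h′′(0) = -4.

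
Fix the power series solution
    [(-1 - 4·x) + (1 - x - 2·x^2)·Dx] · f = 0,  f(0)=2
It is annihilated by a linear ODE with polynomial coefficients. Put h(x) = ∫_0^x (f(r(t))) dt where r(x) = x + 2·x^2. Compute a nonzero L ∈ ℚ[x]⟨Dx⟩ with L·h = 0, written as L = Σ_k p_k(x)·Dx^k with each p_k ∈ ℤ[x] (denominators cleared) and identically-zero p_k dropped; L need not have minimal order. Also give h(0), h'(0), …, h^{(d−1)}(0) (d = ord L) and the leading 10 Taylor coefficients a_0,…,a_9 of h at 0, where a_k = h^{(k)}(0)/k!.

L = (1 + 8·x + 24·x^2 + 32·x^3)·Dx + (-1 + x + 4·x^2 + 8·x^3 + 8·x^4)·Dx^2  (order 2).
h: a_k = 0, 2, 1, 10/3, 17/2, 106/5, 169/3, 1114/7, 1793/4, 11594/9, …
ICs: h(0) = 0, h′(0) = 2.

f: a_k = 2, 2, 6, 10, 22, 42, 86, 170, 342, 682, …
L₀ from L_f via x↦r, Dx↦r'^{-1}Dx.
h=∫h₀ ⇒ L = L₀·Dx.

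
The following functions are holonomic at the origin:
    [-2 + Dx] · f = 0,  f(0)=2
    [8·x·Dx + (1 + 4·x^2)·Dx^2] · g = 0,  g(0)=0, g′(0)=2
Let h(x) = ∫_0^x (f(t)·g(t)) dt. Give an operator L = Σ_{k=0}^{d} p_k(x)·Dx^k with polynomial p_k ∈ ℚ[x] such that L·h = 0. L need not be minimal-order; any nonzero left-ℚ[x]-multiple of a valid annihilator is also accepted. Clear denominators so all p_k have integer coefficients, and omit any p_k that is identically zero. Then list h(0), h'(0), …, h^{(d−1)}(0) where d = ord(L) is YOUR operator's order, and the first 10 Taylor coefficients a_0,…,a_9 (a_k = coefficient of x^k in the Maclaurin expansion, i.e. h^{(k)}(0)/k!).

L = (4 - 16·x + 16·x^2)·Dx + (-4 + 8·x - 16·x^2)·Dx^2 + (1 + 4·x^2)·Dx^3  (order 3).
h: a_k = 0, 0, 2, 8/3, 2/3, -16/15, 4/5, 176/63, -62/35, -3616/567, …
ICs: h(0) = 0, h′(0) = 0, h′′(0) = 4.

f: a_k = 2, 4, 4, 8/3, 4/3, 8/15, 8/45, 16/315, 4/315, 8/2835, …
g: a_k = 0, 2, 0, -8/3, 0, 32/5, 0, -128/7, 0, 512/9, …
f·g: L₀ = L_f ⊗_s L_g, ord ≤ 1·2.
Integrate: L := L₀·Dx.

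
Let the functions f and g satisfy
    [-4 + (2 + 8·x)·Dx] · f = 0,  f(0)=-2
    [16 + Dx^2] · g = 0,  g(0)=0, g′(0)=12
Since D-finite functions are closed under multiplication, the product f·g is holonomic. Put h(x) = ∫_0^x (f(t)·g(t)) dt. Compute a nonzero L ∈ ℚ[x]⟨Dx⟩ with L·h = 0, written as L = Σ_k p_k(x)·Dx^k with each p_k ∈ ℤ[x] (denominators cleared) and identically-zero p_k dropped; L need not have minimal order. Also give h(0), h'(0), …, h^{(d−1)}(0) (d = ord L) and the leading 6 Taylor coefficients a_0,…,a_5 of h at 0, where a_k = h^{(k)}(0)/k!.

f: a_k = -2, -4, 4, -8, 20, -56, …
g: a_k = 0, 12, 0, -32, 0, 128/5, …
h₀=f·g: eliminate ⇒ L₀, order ≤ 1·2.
h=∫h₀ ⇒ L = L₀·Dx.
L = (28 + 128·x + 256·x^2)·Dx + (-4 - 16·x)·Dx^2 + (1 + 8·x + 16·x^2)·Dx^3  (order 3).
h: a_k = 0, 0, -12, -16, 28, 32/5, …
ICs: h(0) = 0, h′(0) = 0, h′′(0) = -24.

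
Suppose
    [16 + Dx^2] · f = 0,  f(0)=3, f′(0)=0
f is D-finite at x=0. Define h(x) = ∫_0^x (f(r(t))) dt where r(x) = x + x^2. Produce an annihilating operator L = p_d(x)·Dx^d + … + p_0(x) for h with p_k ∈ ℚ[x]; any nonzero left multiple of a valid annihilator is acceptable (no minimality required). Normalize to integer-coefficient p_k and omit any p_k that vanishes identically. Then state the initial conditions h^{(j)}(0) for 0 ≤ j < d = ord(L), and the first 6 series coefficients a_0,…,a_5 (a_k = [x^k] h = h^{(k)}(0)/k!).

f: a_k = 3, 0, -24, 0, 32, 0, …
Change of var in L_f (x↦r) gives L₀.
∫: right-multiply L₀ by Dx.
L = (16 + 96·x + 192·x^2 + 128·x^3)·Dx - 2·Dx^2 + (1 + 2·x)·Dx^3  (order 3).
h: a_k = 0, 3, 0, -8, -12, 8/5, …
ICs: h(0) = 0, h′(0) = 3, h′′(0) = 0.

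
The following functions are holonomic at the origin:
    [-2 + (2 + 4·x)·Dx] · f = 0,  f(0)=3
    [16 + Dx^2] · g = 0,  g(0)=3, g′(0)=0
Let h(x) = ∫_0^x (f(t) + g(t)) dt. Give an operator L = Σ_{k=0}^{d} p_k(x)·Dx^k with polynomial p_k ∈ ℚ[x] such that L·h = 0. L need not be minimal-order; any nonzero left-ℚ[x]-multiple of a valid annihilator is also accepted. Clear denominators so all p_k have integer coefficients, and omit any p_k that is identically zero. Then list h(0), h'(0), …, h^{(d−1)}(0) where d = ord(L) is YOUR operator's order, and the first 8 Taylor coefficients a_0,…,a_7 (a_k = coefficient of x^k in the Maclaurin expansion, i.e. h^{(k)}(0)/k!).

L = (-304 - 1024·x - 1024·x^2)·Dx + (240 + 1504·x + 3072·x^2 + 2048·x^3)·Dx^2 + (-19 - 64·x - 64·x^2)·Dx^3 + (15 + 94·x + 192·x^2 + 128·x^3)·Dx^4  (order 4).
h: a_k = 0, 6, 3/2, -17/2, 3/8, 241/40, 7/16, -5041/1680, …
ICs: h(0) = 0, h′(0) = 6, h′′(0) = 3, h′′′(0) = -51.

f: a_k = 3, 3, -3/2, 3/2, -15/8, 21/8, -63/16, 99/16, …
g: a_k = 3, 0, -24, 0, 32, 0, -256/15, 0, …
Sum ⇒ L₀ = lclm(L_f,L_g) in ℚ(x)⟨Dx⟩.
∫: right-multiply L₀ by Dx.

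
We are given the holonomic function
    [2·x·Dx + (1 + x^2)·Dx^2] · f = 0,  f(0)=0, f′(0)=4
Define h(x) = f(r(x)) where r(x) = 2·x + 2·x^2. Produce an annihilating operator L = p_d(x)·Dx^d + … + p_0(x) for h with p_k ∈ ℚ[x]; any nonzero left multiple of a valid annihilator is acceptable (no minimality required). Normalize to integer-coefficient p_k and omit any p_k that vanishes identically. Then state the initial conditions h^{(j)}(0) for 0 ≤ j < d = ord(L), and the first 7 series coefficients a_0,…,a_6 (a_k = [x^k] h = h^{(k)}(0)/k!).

L = (-2 + 8·x + 32·x^2 + 48·x^3 + 24·x^4)·Dx + (1 + 2·x + 4·x^2 + 16·x^3 + 20·x^4 + 8·x^5)·Dx^2  (order 2).
h: a_k = 0, 8, 8, -32/3, -32, -32/5, 352/3, …
ICs: h(0) = 0, h′(0) = 8.

f: a_k = 0, 4, 0, -4/3, 0, 4/5, 0, …
L₀ from L_f via x↦r, Dx↦r'^{-1}Dx.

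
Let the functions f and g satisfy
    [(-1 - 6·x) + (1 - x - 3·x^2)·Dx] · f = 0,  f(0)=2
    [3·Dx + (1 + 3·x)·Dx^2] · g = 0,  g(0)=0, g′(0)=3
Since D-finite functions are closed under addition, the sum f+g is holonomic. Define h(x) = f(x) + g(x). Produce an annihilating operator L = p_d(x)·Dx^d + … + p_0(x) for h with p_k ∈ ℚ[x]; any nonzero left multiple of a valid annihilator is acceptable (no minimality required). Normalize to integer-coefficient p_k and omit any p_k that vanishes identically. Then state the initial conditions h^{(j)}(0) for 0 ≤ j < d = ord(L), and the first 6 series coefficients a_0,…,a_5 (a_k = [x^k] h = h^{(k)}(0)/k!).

L = (270 + 1422·x + 3780·x^2 + 2916·x^3 + 2916·x^4)·Dx + (24 + 468·x + 2736·x^2 + 5616·x^3 + 5994·x^4 + 4860·x^5)·Dx^2 + (-11 - 79·x - 129·x^2 + 171·x^3 + 783·x^4 + 1377·x^5 + 972·x^6)·Dx^3  (order 3).
h: a_k = 2, 5, 7/2, 23, 71/4, 643/5, …
ICs: h(0) = 2, h′(0) = 5, h′′(0) = 7.

f: a_k = 2, 2, 8, 14, 38, 80, …
g: a_k = 0, 3, -9/2, 9, -81/4, 243/5, …
Sum ⇒ L₀ = lclm(L_f,L_g) in ℚ(x)⟨Dx⟩.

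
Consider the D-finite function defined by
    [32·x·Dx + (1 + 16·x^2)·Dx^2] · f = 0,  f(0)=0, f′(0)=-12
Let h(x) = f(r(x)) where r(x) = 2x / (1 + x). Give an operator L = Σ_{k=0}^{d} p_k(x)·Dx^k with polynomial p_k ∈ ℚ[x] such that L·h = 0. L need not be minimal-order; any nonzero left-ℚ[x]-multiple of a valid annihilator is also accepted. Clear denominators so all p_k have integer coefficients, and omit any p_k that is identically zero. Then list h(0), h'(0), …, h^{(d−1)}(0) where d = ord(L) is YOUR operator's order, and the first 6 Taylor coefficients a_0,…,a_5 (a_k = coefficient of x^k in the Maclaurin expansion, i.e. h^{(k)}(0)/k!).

L = (2 + 130·x)·Dx + (1 + 2·x + 65·x^2)·Dx^2  (order 2).
h: a_k = 0, -24, 24, 488, -1512, -83064/5, …
ICs: h(0) = 0, h′(0) = -24.

f: a_k = 0, -12, 0, 64, 0, -3072/5, …
h₀=f(r): pull back L_f along r ⇒ L₀.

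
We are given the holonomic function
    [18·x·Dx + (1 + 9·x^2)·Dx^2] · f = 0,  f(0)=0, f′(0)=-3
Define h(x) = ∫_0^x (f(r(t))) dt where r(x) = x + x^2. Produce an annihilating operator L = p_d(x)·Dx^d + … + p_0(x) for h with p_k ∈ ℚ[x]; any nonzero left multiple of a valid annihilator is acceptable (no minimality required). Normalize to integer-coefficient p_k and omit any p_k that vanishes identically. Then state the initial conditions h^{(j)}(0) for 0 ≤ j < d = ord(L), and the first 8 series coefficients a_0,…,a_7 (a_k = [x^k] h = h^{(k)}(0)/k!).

f: a_k = 0, -3, 0, 9, 0, -243/5, 0, 2187/7, …
Substitute x→r, Dx→(1/r')Dx; clear ⇒ L₀.
Integrate: L := L₀·Dx.
L = (-2 + 18·x + 72·x^2 + 108·x^3 + 54·x^4)·Dx^2 + (1 + 2·x + 9·x^2 + 36·x^3 + 45·x^4 + 18·x^5)·Dx^3  (order 3).
h: a_k = 0, 0, -3/2, -1, 9/4, 27/5, -18/5, -234/7, …
ICs: h(0) = 0, h′(0) = 0, h′′(0) = -3.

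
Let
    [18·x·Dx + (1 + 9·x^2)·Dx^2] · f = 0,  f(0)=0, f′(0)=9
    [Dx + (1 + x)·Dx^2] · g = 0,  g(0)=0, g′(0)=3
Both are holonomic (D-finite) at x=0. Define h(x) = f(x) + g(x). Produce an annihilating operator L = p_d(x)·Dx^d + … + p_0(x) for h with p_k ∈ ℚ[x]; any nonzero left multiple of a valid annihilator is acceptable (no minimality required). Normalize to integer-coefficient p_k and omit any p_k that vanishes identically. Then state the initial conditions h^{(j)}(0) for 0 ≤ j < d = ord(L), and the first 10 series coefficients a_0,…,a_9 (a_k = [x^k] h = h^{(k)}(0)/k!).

L = (-18 - 54·x + 486·x^2 + 162·x^3)·Dx + (-20 - 36·x + 432·x^2 + 972·x^3 + 324·x^4)·Dx^2 + (-1 + 17·x + 18·x^2 + 162·x^3 + 243·x^4 + 81·x^5)·Dx^3  (order 3).
h: a_k = 0, 12, -3/2, -26, -3/4, 732/5, -1/2, -6558/7, -3/8, 19684/3, …
ICs: h(0) = 0, h′(0) = 12, h′′(0) = -3.

f: a_k = 0, 9, 0, -27, 0, 729/5, 0, -6561/7, 0, 6561, …
g: a_k = 0, 3, -3/2, 1, -3/4, 3/5, -1/2, 3/7, -3/8, 1/3, …
L₀ := lclm(L_f,L_g); ord L₀ ≤ 2+2.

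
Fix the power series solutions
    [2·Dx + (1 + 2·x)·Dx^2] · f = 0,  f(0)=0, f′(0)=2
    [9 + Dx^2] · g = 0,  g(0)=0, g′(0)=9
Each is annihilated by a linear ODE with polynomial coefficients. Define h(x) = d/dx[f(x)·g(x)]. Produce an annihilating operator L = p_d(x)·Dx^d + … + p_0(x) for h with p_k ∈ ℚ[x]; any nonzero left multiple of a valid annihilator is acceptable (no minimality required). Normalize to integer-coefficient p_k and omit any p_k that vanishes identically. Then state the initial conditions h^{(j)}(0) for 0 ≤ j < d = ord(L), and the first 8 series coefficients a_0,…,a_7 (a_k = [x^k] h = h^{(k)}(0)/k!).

L = (-1890 - 5103·x + 24057·x^2 + 163296·x^3 + 344088·x^4 + 314928·x^5 + 104976·x^6) + (-297 + 1998·x + 19440·x^2 + 51840·x^3 + 58320·x^4 + 23328·x^5)·Dx + (-147 + 738·x + 11106·x^2 + 44064·x^3 + 80352·x^4 + 69984·x^5 + 23328·x^6)·Dx^2 + (-33 + 222·x + 2160·x^2 + 5760·x^3 + 6480·x^4 + 2592·x^5)·Dx^3 + (7 + 145·x + 937·x^2 + 2880·x^3 + 4680·x^4 + 3888·x^5 + 1296·x^6)·Dx^4  (order 4).
h: a_k = 0, 36, -54, -12, -45, 405/2, -7581/20, 5139/7, …
ICs: h(0) = 0, h′(0) = 36, h′′(0) = -108, h′′′(0) = -72.

f: a_k = 0, 2, -2, 8/3, -4, 32/5, -32/3, 128/7, …
g: a_k = 0, 9, 0, -27/2, 0, 243/40, 0, -729/560, …
Sym-product of L_f,L_g gives L₀ (≤ ord 4).
Differentiate: ansatz ord ≤ ord L₀ ⇒ L.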